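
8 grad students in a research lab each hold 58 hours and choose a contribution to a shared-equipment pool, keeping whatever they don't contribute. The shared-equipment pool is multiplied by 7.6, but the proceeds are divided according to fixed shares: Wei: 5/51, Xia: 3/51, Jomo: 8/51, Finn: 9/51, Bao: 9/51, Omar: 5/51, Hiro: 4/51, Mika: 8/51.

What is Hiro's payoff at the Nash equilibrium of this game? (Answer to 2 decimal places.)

196.29 hours

A player with share s gets back 7.6·s per unit contributed, so full contribution is dominant for anyone with s > 1/7.6 = 0.1316 and zero contribution is dominant for anyone below.
The shares above 0.1316 belong to Jomo, Finn, Bao and Mika, contributing 58 each; the remaining 4 contribute 0. Total contributed: 232.
Hiro keeps 58 and receives 7.6 × 232 × 4/51 = 138.29 from the shared-equipment pool, for a payoff of 196.29.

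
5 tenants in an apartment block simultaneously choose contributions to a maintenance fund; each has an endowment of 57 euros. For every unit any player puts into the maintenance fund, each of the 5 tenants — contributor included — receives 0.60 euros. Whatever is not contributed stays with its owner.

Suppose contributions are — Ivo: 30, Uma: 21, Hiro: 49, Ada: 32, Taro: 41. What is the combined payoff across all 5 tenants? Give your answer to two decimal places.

Total contributed: 30 + 21 + 49 + 32 + 41 = 173; total kept: 5 × 57 − 173 = 112.
The maintenance fund pays out 0.60 × 5 × 173 = 519.00 in aggregate.
Group total = 112 + 519.00 = 631.00.

631.00 euros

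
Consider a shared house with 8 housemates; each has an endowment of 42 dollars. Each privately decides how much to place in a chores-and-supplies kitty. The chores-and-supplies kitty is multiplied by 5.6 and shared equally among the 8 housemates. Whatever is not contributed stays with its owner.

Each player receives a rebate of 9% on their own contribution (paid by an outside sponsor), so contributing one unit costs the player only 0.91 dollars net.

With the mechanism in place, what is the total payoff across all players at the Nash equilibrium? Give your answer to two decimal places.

Even with the mechanism, each unit contributed returns only (5.6/8) / 0.91 = 0.7692 per unit of net cost, so contributing nothing is still dominant.
At the Nash equilibrium no one contributes; group total payoff = 8 × 42 = 336.

336.00 dollars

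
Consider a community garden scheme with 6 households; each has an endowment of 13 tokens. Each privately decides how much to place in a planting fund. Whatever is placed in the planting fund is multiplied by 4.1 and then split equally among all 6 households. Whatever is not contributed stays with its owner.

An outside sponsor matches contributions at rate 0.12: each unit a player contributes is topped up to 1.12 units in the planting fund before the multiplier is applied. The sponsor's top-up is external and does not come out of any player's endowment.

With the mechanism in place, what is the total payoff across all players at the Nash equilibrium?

78.00 tokens

With the mechanism, a contributed unit returns 4.1 × 1.12 / 6 = 0.7653 per unit of net cost — still below 1 — so contributing 0 remains dominant for every player.
At the Nash equilibrium no one contributes; group total payoff = 6 × 13 = 78.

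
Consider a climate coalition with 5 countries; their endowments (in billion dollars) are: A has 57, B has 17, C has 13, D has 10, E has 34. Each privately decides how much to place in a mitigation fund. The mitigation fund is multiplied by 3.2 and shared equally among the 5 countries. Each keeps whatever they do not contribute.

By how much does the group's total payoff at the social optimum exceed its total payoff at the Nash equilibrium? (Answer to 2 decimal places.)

288.20 billion dollars

The private return per contributed unit is 3.2/5 = 0.6400 < 1 for every player regardless of endowment, so the Nash equilibrium is zero contribution and the group total is Σ E_j = 57 + 17 + 13 + 10 + 34 = 131.
Each contributed unit returns 3.200 to the group, so the social optimum is full contribution by everyone: group total = 3.200 × 131 = 419.20.
Efficiency loss = (3.200 − 1) × 131 = 288.20.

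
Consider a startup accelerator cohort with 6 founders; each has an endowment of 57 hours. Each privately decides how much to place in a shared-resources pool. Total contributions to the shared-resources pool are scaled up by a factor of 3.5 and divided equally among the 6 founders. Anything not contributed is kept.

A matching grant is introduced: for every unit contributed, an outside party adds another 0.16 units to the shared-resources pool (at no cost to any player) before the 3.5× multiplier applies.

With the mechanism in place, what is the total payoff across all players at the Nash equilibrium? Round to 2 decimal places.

Even with the mechanism, each unit contributed returns only 3.5 × 1.16 / 6 = 0.6767 per unit of net cost, so contributing nothing is still dominant.
At the Nash equilibrium no one contributes; group total payoff = 6 × 57 = 342.

342.00 hours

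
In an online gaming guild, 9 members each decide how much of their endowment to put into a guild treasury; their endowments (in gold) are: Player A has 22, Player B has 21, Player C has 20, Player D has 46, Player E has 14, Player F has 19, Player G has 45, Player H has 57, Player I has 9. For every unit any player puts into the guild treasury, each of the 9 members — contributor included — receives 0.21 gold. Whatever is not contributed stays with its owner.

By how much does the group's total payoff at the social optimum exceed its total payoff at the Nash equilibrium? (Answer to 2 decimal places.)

The private return per contributed unit is 0.21 < 1 for everyone, so the Nash equilibrium is zero contribution and the group total is Σ E_j = 22 + 21 + 20 + 46 + 14 + 19 + 45 + 57 + 9 = 253.
Each contributed unit returns 1.890 to the group, so the social optimum is full contribution by everyone: group total = 1.890 × 253 = 478.17.
Efficiency loss = (1.890 − 1) × 253 = 225.17.

225.17 gold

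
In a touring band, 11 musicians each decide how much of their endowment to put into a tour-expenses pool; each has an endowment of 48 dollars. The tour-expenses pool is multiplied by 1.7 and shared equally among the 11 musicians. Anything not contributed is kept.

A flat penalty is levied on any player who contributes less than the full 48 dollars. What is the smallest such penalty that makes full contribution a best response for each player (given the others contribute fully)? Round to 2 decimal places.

40.58 dollars

Given the others contribute fully, the best deviation is to contribute 0 (any partial contribution still incurs the fine and gives up units whose private return 0.1545 is below 1).
Deviating from 48 to 0 saves 48 dollars but forfeits the deviator's share of the drop in the tour-expenses pool: 1.7/11 × 48 = 7.42.
So the deviation gain is 48 − 7.42 = 40.58, and the fine must be at least 40.58 dollars to wipe it out.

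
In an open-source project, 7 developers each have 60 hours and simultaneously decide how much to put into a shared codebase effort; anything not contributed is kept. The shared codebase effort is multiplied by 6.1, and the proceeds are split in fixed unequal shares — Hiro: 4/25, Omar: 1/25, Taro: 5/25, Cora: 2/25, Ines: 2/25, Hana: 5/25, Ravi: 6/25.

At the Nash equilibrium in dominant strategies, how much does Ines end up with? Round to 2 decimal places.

147.84 hours

Player j's private return per contributed unit is 6.1 × (j's share). Contributing is weakly dominant for j when that share is at least 1/6.1 = 0.1639, and contributing 0 is dominant otherwise.
Taro, Hana and Ravi are above the threshold, contributing 60 each; the remaining 4 contribute 0. Total contributed: 180.
Ines keeps 60 and receives 6.1 × 180 × 2/25 = 87.84 from the shared codebase effort, for a payoff of 147.84.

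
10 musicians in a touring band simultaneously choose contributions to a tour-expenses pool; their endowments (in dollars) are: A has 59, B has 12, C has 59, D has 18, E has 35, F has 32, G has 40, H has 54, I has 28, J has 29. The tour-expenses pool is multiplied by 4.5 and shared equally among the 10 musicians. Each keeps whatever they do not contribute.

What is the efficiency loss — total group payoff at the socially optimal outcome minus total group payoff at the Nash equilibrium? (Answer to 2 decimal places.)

1281.00 dollars

The private return per contributed unit is 4.5/10 = 0.4500 < 1 for every player regardless of endowment, so the Nash equilibrium is zero contribution and the group total is Σ E_j = 59 + 12 + 59 + 18 + 35 + 32 + 40 + 54 + 28 + 29 = 366.
Each contributed unit returns 4.500 to the group, so the social optimum is full contribution by everyone: group total = 4.500 × 366 = 1647.00.
Efficiency loss = (4.500 − 1) × 366 = 1281.00.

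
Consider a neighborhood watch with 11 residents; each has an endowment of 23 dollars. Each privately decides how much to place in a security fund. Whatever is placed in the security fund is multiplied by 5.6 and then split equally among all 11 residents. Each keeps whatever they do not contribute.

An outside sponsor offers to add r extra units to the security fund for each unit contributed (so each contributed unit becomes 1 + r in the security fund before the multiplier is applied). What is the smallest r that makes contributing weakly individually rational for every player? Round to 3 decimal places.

0.964

With matching at rate r, one contributed unit becomes (1 + r) in the security fund and returns 5.6 × (1 + r) / 11 to the contributor.
Setting this equal to 1: 1 + r = 11/5.6 = 1.9643.
So the minimum matching rate is r = 1.9643 − 1 = 0.964.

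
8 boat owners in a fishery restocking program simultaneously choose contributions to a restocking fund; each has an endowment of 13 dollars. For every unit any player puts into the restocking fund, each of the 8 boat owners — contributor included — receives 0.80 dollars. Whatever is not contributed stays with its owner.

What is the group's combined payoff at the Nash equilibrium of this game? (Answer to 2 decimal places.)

104.00 dollars

The private return per contributed unit is 0.80 < 1, so contributing 0 is dominant for every player. At the Nash equilibrium everyone keeps their 13, and the group total is 8 × 13 = 104.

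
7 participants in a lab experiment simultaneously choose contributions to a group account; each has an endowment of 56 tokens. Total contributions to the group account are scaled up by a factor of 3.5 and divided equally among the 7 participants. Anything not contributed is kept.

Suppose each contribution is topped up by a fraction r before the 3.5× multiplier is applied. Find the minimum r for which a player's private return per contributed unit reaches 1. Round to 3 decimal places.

1.000

With matching at rate r, one contributed unit becomes (1 + r) in the group account and returns 3.5 × (1 + r) / 7 to the contributor.
Setting this equal to 1: 1 + r = 7/3.5 = 2.0000.
So the minimum matching rate is r = 2.0000 − 1 = 1.000.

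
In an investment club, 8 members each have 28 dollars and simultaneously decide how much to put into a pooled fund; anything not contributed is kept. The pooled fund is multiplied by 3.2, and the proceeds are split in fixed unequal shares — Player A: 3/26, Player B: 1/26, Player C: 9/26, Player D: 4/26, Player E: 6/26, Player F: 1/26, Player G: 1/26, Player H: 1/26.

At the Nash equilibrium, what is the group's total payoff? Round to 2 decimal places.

285.60 dollars

For player j, contributing a unit is worthwhile iff 3.2 × (j's share) ≥ 1, i.e. iff j's share is at least 0.3125.
Only Player C (9/26) clears that bar, contributing 28; the remaining 7 contribute 0. Total contributed: 28.
The pooled fund pays out 3.2 × 28 = 89.60 in total (split across the unequal shares, but the aggregate is all that matters for the group sum).
The 7 free-riders keep 28 each, adding 196. Group total = 196 + 89.60 = 285.60.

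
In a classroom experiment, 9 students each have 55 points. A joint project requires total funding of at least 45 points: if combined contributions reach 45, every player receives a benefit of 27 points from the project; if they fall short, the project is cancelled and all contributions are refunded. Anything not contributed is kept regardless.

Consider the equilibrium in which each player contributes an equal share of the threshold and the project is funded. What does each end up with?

77 points

Equal share of the threshold: 45/9 = 5.
At this profile no one gains by cutting their contribution: any cut drops the total below 45, the project is cancelled, contributions are refunded, and the deviator ends with 55, which is less than 55 − 5 + 27 = 77. Contributing more than 5 just wastes the excess. So contributing exactly 5 is a best response.
Each player's payoff: 55 − 5 + 27 = 77.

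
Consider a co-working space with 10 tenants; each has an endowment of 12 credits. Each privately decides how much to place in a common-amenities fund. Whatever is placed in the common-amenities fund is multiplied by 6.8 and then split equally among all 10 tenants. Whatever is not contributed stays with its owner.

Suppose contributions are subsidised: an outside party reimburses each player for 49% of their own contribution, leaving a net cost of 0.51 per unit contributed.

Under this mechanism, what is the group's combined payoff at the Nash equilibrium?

874.80 credits

Under the mechanism each unit contributed yields (6.8/10) / 0.51 = 1.3333 back to its contributor per unit of net cost, which exceeds 1, making full contribution the dominant choice for everyone.
So the Nash equilibrium is full contribution by all 10; the group earns 10 × (12 × 0.49 + 6.8 × 12) = 874.80.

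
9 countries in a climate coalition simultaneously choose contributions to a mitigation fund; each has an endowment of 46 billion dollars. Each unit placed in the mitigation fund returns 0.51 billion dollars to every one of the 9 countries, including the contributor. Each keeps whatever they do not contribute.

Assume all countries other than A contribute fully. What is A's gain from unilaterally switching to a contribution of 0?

22.54 billion dollars

Switching from a contribution of 46 to 0 lets A keep an extra 46 billion dollars, but lowers the mitigation fund by 46, which costs A their own share of that drop: 0.51 × 46 = 23.46.
Net gain = 46 − 23.46 = 22.54. The private return per contributed unit (0.51) is below 1, so free-riding is indeed the best response regardless of what the others do.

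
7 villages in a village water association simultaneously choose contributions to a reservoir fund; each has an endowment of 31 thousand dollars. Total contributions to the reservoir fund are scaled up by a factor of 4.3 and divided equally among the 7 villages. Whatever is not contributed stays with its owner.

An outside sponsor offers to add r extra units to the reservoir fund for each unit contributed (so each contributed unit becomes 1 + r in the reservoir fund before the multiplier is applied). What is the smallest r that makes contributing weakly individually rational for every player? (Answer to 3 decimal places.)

0.628

With matching at rate r, one contributed unit becomes (1 + r) in the reservoir fund and returns 4.3 × (1 + r) / 7 to the contributor.
Setting this equal to 1: 1 + r = 7/4.3 = 1.6279.
So the minimum matching rate is r = 1.6279 − 1 = 0.628.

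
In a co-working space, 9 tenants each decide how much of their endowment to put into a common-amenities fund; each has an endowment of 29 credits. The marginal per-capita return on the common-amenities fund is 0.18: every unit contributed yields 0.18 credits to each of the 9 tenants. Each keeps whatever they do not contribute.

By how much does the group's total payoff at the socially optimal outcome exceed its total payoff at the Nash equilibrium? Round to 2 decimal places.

The private return per contributed unit is 0.18 < 1, so contributing 0 is dominant for every player. At the Nash equilibrium everyone keeps their 29, and the group total is 9 × 29 = 261.
Each contributed unit returns 1.620 to the group as a whole (0.18 to each of 9 players), which exceeds 1, so the social optimum is full contribution: group total = 1.620 × 261 = 422.82.
Efficiency loss = 422.82 − 261 = 161.82.

161.82 credits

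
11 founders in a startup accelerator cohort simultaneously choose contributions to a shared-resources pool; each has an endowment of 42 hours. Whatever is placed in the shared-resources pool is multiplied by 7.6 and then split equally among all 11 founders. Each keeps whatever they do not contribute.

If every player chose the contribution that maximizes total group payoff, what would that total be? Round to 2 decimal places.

3511.20 hours

Each contributed unit returns 7.600 to the group as a whole (0.6909 to each of 11 players), which exceeds 1, so the social optimum is full contribution: group total = 7.600 × 462 = 3511.20.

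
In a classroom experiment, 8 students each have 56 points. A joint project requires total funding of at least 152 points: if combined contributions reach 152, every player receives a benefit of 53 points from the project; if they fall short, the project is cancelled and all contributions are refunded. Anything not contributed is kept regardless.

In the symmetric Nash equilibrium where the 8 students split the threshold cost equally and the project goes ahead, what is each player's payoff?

90 points

Equal share of the threshold: 152/8 = 19.
At this profile no one gains by cutting their contribution: any cut drops the total below 152, the project is cancelled, contributions are refunded, and the deviator ends with 56, which is less than 56 − 19 + 53 = 90. Contributing more than 19 just wastes the excess. So contributing exactly 19 is a best response.
Each player's payoff: 56 − 19 + 53 = 90.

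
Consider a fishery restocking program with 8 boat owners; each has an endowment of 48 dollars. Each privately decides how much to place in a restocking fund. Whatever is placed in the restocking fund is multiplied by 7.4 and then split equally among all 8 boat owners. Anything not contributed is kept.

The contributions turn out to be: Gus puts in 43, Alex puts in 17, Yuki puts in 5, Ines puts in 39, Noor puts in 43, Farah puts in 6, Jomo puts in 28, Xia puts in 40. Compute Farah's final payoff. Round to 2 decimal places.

246.43 dollars

Total contributed: 43 + 17 + 5 + 39 + 43 + 6 + 28 + 40 = 221.
Each receives 7.4 × 221 / 8 = 204.43 from the restocking fund.
Farah keeps 48 − 6 = 42, so Farah's payoff is 42 + 204.43 = 246.43.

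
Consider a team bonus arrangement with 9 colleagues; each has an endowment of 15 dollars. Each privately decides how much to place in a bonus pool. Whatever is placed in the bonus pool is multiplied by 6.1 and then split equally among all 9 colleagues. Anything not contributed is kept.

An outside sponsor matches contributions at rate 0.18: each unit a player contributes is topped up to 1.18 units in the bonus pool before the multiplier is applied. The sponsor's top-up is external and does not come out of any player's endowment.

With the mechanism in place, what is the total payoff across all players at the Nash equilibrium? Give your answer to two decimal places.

135.00 dollars

With the mechanism, a contributed unit returns 6.1 × 1.18 / 9 = 0.7998 per unit of net cost — still below 1 — so contributing 0 remains dominant for every player.
At the Nash equilibrium no one contributes; group total payoff = 9 × 15 = 135.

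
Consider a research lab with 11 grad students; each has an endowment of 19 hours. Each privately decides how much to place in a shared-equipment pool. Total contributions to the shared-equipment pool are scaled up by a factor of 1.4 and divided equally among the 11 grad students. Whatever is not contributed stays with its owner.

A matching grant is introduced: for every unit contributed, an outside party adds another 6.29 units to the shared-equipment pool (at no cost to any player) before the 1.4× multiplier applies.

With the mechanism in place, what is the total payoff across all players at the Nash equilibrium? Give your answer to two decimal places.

Even with the mechanism, each unit contributed returns only 1.4 × 7.29 / 11 = 0.9278 per unit of net cost, so contributing nothing is still dominant.
Everyone keeps their endowment and the group total is 11 × 19 = 209.

209.00 hours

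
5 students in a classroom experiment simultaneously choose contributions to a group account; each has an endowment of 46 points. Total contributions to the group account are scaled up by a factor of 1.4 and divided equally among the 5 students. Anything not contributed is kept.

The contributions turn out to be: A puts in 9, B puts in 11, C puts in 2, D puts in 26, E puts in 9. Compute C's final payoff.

Total contributed: 9 + 11 + 2 + 26 + 9 = 57.
Each receives 1.4 × 57 / 5 = 15.96 from the group account.
C keeps 46 − 2 = 44, so C's payoff is 44 + 15.96 = 59.96.

59.96 points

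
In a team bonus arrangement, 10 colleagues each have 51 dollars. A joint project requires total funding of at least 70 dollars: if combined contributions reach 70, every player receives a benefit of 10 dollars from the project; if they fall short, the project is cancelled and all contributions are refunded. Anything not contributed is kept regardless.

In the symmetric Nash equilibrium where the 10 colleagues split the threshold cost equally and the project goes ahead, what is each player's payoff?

Equal share of the threshold: 70/10 = 7.
At this profile no one gains by cutting their contribution: any cut drops the total below 70, the project is cancelled, contributions are refunded, and the deviator ends with 51, which is less than 51 − 7 + 10 = 54. Contributing more than 7 just wastes the excess. So contributing exactly 7 is a best response.
Each player's payoff: 51 − 7 + 10 = 54.

54 dollars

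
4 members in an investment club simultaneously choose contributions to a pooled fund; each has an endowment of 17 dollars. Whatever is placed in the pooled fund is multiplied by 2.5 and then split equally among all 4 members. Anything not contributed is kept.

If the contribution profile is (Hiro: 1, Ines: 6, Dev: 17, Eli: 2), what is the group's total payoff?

107.00 dollars

Total contributed: 1 + 6 + 17 + 2 = 26; total kept: 4 × 17 − 26 = 42.
The pooled fund pays out 2.5 × 26 = 65.00 in aggregate.
Group total = 42 + 65.00 = 107.00.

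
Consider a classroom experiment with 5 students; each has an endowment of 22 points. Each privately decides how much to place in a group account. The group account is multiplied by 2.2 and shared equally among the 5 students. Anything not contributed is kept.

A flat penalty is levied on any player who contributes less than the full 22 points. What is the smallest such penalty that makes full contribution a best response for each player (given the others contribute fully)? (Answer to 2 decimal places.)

Given the others contribute fully, the best deviation is to contribute 0 (any partial contribution still incurs the fine and gives up units whose private return 0.4400 is below 1).
Deviating from 22 to 0 saves 22 points but forfeits the deviator's share of the drop in the group account: 2.2/5 × 22 = 9.68.
So the deviation gain is 22 − 9.68 = 12.32, and the fine must be at least 12.32 points to wipe it out.

12.32 points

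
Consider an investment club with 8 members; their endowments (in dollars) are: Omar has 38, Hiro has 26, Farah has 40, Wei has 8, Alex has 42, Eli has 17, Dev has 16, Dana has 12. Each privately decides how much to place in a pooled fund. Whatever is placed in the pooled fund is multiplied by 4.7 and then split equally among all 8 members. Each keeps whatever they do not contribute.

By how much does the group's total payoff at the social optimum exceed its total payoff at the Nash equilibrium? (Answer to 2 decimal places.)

736.30 dollars

The private return per contributed unit is 4.7/8 = 0.5875 < 1 for every player regardless of endowment, so the Nash equilibrium is zero contribution and the group total is Σ E_j = 38 + 26 + 40 + 8 + 42 + 17 + 16 + 12 = 199.
Each contributed unit returns 4.700 to the group, so the social optimum is full contribution by everyone: group total = 4.700 × 199 = 935.30.
Efficiency loss = (4.700 − 1) × 199 = 736.30.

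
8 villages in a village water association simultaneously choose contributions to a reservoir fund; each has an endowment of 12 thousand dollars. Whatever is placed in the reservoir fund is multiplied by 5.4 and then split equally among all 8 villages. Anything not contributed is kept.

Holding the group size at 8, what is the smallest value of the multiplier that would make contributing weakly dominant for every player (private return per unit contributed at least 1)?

8

A contributed unit returns (multiplier)/8 to its contributor.
This reaches 1 exactly when the multiplier is 8.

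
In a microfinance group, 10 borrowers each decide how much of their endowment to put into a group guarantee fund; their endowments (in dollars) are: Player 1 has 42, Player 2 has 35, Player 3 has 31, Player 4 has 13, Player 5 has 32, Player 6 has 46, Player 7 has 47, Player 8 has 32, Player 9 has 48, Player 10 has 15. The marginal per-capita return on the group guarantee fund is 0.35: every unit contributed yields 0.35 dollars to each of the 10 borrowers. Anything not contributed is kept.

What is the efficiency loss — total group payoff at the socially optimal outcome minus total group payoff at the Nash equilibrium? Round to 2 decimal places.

852.50 dollars

The private return per contributed unit is 0.35 < 1 for everyone, so the Nash equilibrium is zero contribution and the group total is Σ E_j = 42 + 35 + 31 + 13 + 32 + 46 + 47 + 32 + 48 + 15 = 341.
Each contributed unit returns 3.500 to the group, so the social optimum is full contribution by everyone: group total = 3.500 × 341 = 1193.50.
Efficiency loss = (3.500 − 1) × 341 = 852.50.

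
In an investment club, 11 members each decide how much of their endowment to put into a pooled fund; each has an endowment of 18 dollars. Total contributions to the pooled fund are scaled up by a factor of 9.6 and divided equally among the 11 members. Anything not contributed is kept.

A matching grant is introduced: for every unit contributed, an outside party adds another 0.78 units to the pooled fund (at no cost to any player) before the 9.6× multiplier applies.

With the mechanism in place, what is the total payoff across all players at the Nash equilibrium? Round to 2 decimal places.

3383.42 dollars

Under the mechanism each unit contributed yields 9.6 × 1.78 / 11 = 1.5535 back to its contributor per unit of net cost, which exceeds 1, making full contribution the dominant choice for everyone.
At the Nash equilibrium everyone contributes 18. Group total payoff = 9.6 × 1.78 × 198 = 3383.42.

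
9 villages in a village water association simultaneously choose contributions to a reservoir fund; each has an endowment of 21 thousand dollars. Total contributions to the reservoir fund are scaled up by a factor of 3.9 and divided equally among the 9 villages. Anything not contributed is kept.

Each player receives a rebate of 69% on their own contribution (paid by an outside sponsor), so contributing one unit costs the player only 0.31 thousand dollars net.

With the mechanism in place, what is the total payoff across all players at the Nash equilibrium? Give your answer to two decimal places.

867.51 thousand dollars

Under the mechanism each unit contributed yields (3.9/9) / 0.31 = 1.3978 back to its contributor per unit of net cost, which exceeds 1, making full contribution the dominant choice for everyone.
At the Nash equilibrium everyone contributes 21. Group total payoff = 9 × (21 × 0.69 + 3.9 × 21) = 867.51.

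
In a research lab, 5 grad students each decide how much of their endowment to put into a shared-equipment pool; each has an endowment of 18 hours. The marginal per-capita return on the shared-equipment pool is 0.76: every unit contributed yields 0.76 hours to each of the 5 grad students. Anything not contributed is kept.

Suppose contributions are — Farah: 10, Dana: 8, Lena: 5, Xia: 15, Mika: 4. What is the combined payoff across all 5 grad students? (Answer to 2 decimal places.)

207.60 hours

Total contributed: 10 + 8 + 5 + 15 + 4 = 42; total kept: 5 × 18 − 42 = 48.
The shared-equipment pool pays out 0.76 × 5 × 42 = 159.60 in aggregate.
Group total = 48 + 159.60 = 207.60.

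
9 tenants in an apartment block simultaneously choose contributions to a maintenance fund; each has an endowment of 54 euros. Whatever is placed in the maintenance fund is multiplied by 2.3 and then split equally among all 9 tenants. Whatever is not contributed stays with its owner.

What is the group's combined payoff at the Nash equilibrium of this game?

Each contributed unit returns 2.3/9 = 0.2556 to its contributor — below 1 — so contributing 0 is dominant for every player. At the Nash equilibrium everyone keeps their 54, and the group total is 9 × 54 = 486.

486.00 euros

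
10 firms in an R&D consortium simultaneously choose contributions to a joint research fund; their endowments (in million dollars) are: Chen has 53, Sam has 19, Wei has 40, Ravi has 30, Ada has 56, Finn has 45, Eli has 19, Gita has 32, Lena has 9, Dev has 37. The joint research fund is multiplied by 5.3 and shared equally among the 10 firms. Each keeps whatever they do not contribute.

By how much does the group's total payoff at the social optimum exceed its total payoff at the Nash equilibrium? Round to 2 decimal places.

1462.00 million dollars

The private return per contributed unit is 5.3/10 = 0.5300 < 1 for every player regardless of endowment, so the Nash equilibrium is zero contribution and the group total is Σ E_j = 53 + 19 + 40 + 30 + 56 + 45 + 19 + 32 + 9 + 37 = 340.
Each contributed unit returns 5.300 to the group, so the social optimum is full contribution by everyone: group total = 5.300 × 340 = 1802.00.
Efficiency loss = (5.300 − 1) × 340 = 1462.00.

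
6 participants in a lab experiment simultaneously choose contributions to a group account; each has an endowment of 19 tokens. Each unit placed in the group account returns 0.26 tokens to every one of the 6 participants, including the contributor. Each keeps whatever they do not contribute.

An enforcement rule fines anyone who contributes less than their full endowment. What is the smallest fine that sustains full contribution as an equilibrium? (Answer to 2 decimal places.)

Given the others contribute fully, the best deviation is to contribute 0 (any partial contribution still incurs the fine and gives up units whose private return 0.26 is below 1).
Deviating from 19 to 0 saves 19 tokens but forfeits the deviator's share of the drop in the group account: 0.26 × 19 = 4.94.
So the deviation gain is 19 − 4.94 = 14.06, and the fine must be at least 14.06 tokens to wipe it out.

14.06 tokens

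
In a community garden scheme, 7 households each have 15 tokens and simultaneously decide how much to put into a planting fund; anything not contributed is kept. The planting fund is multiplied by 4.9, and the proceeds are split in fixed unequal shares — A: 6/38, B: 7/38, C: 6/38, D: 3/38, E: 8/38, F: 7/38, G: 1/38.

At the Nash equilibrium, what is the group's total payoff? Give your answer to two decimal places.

163.50 tokens

For player j, contributing a unit is worthwhile iff 4.9 × (j's share) ≥ 1, i.e. iff j's share is at least 0.2041.
The only share above 0.2041 is E's 8/38, contributing 15; the remaining 6 contribute 0. Total contributed: 15.
The planting fund pays out 4.9 × 15 = 73.50 in total (split across the unequal shares, but the aggregate is all that matters for the group sum).
The 6 free-riders keep 15 each, adding 90. Group total = 90 + 73.50 = 163.50.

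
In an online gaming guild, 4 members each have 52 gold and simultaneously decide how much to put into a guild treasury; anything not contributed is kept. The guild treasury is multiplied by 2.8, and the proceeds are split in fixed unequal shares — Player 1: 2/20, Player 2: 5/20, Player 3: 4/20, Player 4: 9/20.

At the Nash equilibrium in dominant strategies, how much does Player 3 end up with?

For player j, contributing a unit is worthwhile iff 2.8 × (j's share) ≥ 1, i.e. iff j's share is at least 0.3571.
Only Player 4 (9/20) clears that bar, contributing 52; the remaining 3 contribute 0. Total contributed: 52.
Player 3 keeps 52 and receives 2.8 × 52 × 4/20 = 29.12 from the guild treasury, for a payoff of 81.12.

81.12 gold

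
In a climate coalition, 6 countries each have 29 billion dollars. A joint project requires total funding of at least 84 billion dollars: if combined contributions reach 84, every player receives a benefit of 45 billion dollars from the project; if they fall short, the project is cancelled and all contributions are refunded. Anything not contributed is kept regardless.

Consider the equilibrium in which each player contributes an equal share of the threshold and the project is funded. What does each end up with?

60 billion dollars

Equal share of the threshold: 84/6 = 14.
At this profile no one gains by cutting their contribution: any cut drops the total below 84, the project is cancelled, contributions are refunded, and the deviator ends with 29, which is less than 29 − 14 + 45 = 60. Contributing more than 14 just wastes the excess. So contributing exactly 14 is a best response.
Each player's payoff: 29 − 14 + 45 = 60.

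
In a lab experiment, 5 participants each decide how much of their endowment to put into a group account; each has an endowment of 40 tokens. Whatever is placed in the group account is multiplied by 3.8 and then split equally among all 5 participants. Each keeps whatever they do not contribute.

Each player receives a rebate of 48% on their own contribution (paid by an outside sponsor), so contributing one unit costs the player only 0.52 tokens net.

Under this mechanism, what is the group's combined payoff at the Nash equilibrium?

The effective private return per unit is now (3.8/5) / 0.52 = 1.4615 > 1, so every player's dominant strategy flips to full contribution.
At the Nash equilibrium everyone contributes 40. Group total payoff = 5 × (40 × 0.48 + 3.8 × 40) = 856.00.

856.00 tokens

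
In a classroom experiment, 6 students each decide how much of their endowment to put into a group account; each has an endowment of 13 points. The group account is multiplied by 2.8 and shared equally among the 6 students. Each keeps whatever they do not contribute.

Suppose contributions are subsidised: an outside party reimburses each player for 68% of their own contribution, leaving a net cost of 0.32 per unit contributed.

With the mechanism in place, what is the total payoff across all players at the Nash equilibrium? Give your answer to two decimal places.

With the mechanism, a contributed unit returns (2.8/6) / 0.32 = 1.4583 per unit of net cost to the contributor — now above 1 — so contributing fully is weakly dominant for every player.
So the Nash equilibrium is full contribution by all 6; the group earns 6 × (13 × 0.68 + 2.8 × 13) = 271.44.

271.44 points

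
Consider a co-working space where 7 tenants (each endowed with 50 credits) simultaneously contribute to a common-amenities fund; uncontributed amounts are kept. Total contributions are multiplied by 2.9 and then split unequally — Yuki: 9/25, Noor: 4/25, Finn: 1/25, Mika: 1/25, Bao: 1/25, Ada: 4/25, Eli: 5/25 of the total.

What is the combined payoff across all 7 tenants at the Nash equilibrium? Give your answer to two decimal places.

For player j, contributing a unit is worthwhile iff 2.9 × (j's share) ≥ 1, i.e. iff j's share is at least 0.3448.
Yuki alone (share 9/25) is above the threshold, contributing 50; the remaining 6 contribute 0. Total contributed: 50.
The common-amenities fund pays out 2.9 × 50 = 145.00 in total (split across the unequal shares, but the aggregate is all that matters for the group sum).
The 6 free-riders keep 50 each, adding 300. Group total = 300 + 145.00 = 445.00.

445.00 credits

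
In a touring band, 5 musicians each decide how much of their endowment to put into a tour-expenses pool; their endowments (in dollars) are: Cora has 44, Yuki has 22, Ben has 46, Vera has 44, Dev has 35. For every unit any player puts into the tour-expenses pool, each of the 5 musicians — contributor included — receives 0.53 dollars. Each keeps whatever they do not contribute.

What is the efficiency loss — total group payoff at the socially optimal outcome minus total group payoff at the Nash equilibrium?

The private return per contributed unit is 0.53 < 1 for everyone, so the Nash equilibrium is zero contribution and the group total is Σ E_j = 44 + 22 + 46 + 44 + 35 = 191.
Each contributed unit returns 2.650 to the group, so the social optimum is full contribution by everyone: group total = 2.650 × 191 = 506.15.
Efficiency loss = (2.650 − 1) × 191 = 315.15.

315.15 dollars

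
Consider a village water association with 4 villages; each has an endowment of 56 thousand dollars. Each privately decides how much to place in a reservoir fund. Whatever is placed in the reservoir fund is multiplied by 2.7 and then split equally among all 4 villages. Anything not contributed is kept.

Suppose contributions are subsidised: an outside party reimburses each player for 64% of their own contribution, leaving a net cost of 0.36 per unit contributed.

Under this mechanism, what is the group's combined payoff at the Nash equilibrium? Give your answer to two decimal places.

Under the mechanism each unit contributed yields (2.7/4) / 0.36 = 1.8750 back to its contributor per unit of net cost, which exceeds 1, making full contribution the dominant choice for everyone.
So the Nash equilibrium is full contribution by all 4; the group earns 4 × (56 × 0.64 + 2.7 × 56) = 748.16.

748.16 thousand dollars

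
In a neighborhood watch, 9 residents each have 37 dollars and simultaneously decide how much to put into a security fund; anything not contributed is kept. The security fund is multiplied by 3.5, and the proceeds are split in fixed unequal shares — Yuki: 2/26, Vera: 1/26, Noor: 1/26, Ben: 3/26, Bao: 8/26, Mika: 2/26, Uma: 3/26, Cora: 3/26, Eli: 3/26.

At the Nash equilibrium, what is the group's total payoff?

425.50 dollars

Player j's private return per contributed unit is 3.5 × (j's share). Contributing is weakly dominant for j when that share is at least 1/3.5 = 0.2857, and contributing 0 is dominant otherwise.
The only share above 0.2857 is Bao's 8/26, contributing 37; the remaining 8 contribute 0. Total contributed: 37.
The security fund pays out 3.5 × 37 = 129.50 in total (split across the unequal shares, but the aggregate is all that matters for the group sum).
The 8 free-riders keep 37 each, adding 296. Group total = 296 + 129.50 = 425.50.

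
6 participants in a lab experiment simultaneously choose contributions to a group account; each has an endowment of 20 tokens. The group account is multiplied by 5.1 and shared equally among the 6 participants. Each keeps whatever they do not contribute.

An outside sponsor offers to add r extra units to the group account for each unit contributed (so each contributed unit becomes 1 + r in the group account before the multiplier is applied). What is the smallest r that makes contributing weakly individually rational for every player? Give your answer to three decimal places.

0.176

With matching at rate r, one contributed unit becomes (1 + r) in the group account and returns 5.1 × (1 + r) / 6 to the contributor.
Setting this equal to 1: 1 + r = 6/5.1 = 1.1765.
So the minimum matching rate is r = 1.1765 − 1 = 0.176.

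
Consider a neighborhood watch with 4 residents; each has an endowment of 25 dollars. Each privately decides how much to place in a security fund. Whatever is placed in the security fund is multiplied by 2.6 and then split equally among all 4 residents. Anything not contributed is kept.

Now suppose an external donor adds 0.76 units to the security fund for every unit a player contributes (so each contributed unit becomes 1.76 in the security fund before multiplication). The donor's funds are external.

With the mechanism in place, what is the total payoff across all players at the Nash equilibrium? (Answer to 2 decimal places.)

With the mechanism, a contributed unit returns 2.6 × 1.76 / 4 = 1.1440 per unit of net cost to the contributor — now above 1 — so contributing fully is weakly dominant for every player.
So the Nash equilibrium is full contribution by all 4; the group earns 2.6 × 1.76 × 100 = 457.60.

457.60 dollars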